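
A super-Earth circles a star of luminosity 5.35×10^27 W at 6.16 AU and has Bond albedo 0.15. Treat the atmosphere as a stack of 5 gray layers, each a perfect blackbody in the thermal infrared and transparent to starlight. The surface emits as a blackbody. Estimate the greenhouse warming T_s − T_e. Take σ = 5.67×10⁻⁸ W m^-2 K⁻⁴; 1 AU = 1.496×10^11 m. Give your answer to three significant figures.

118 K

Orbital distance: d = 6.16 AU = 9.215×10^11 m.
Spreading L over a sphere of radius d: S = 5.35×10^27/(4π·9.22×10^11²) = 501.3 W m^-2.
OLR = S(1−α)/4 = 106.5 W m^-2; the top layer radiates at T_e = 208.2 K.
T_s = (N+1)^(1/4)·T_e = 325.8 K.
So the greenhouse effect raises the surface by 325.8 − 208.2 = 117.6 K.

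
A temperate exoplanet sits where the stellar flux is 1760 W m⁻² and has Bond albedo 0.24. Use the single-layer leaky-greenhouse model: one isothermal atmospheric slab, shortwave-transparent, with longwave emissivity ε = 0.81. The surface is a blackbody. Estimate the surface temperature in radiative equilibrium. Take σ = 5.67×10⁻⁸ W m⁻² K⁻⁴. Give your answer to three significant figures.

316 K

Effective emission temperature (TOA balance): σT_e⁴ = S(1−α)/4 = 334.4 W m⁻² → T_e = 277.1 K.
For a single slab of emissivity ε, T_s⁴ = 2T_e⁴/(2−ε); thus T_s = 277.1·(1.681)^(1/4) = 315.5 K.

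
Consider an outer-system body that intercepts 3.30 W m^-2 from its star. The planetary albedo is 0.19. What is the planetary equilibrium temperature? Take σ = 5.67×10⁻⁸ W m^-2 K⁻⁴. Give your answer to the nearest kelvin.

Absorbed flux (global mean): S(1−α)/4 = 3.300·0.81/4 = 0.6683 W m^-2.
Balancing against σT⁴: T = (0.6683/5.67×10⁻⁸)^(1/4) = 58.59 K.

59 K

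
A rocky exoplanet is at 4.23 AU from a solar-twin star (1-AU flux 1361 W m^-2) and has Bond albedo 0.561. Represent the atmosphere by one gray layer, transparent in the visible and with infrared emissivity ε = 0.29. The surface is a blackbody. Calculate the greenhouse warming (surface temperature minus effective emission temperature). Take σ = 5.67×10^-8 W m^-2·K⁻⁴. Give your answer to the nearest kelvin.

Flux at the orbit: S = 1361/(4.23)² = 76.06 W m^-2.
At the top of the atmosphere, σT_e⁴ = S(1−α)/4 = 8.348 W m^-2, giving T_e = 110.2 K.
The surface balance (absorbed SW + ε·downward IR = σT_s⁴) with T_a⁴ = T_s⁴/2 reduces to T_s = T_e·[2/(2−ε)]^¼ = 114.6 K.
Greenhouse warming: T_s − T_e = 4.400 K.

4 K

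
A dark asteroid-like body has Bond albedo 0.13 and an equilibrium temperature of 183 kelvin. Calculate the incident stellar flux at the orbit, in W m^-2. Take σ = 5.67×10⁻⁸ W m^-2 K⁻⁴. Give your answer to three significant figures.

292 W m^-2

From S(1−α)/4 = σT⁴: S = 4σT⁴/(1−α).
The emitted flux is σT⁴ = 63.59 W m^-2.
S = 4·63.59/0.87 = 292.4 W m^-2.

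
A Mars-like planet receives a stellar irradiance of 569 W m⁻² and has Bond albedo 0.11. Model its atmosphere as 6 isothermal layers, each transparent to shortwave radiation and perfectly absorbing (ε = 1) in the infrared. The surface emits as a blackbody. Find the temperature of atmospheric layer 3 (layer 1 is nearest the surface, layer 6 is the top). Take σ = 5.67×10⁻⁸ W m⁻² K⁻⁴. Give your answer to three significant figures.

307 K

OLR = S(1−α)/4 = 126.6 W m⁻²; the top layer radiates at T_e = 217.4 K.
Each opaque layer satisfies 2T_j⁴ = T_{j−1}⁴ + T_{j+1}⁴, giving T_k⁴ = (N+1−k)T_e⁴.
With k = 3: T_3 = (6+1−3)^¼·217.4 K = 307.4 K.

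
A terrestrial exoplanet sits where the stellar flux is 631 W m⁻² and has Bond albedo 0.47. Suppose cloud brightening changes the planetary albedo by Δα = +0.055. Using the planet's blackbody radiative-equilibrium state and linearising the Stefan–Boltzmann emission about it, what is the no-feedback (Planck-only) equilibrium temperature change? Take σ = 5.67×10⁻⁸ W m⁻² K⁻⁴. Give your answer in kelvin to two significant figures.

Reference equilibrium: T_e = [S(1−α)/(4σ)]^(1/4) = 196.0 K.
The change in absorbed flux is Δ[S(1−α)/4] = −SΔα/4 = -8.676 W m⁻².
Planck response: λ_P = 4σT_e³ = 4·5.67×10⁻⁸·(196.0)³ = 1.707 W m⁻²/K.
So ΔT₀ = -8.676/1.707 = -5.08 K.

-5.1 K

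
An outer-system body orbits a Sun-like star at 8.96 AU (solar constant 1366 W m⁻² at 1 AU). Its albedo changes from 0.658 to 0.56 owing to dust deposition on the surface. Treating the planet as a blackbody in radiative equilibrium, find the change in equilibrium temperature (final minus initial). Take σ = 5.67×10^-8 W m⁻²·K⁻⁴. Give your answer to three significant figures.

By the inverse-square law, S = 1366/8.96² = 17.02 W m⁻².
With α = 0.658, T₁ = 71.17 K.
After:  T₂ = [17.02·0.44/(4σ)]^(1/4) = 75.80 K.
ΔT = T₂ − T₁ = 4.627 K.

4.63 K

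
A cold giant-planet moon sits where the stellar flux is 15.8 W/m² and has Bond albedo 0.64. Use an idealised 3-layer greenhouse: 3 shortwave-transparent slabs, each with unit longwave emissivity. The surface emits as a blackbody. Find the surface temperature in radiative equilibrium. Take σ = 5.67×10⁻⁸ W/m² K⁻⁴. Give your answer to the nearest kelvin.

Top-of-atmosphere balance: σT_e⁴ = S(1−α)/4 = 1.422 W/m² → T_e = 70.77 K.
For an N-layer opaque stack, T_s⁴ = (N+1)T_e⁴, hence T_s = (4)^(1/4)×70.77 K = 100.1 K.

100 K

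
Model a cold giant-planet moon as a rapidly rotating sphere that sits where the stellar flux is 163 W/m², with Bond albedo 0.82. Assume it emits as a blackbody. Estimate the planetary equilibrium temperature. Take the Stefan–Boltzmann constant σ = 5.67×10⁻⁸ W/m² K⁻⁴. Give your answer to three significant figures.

107 K

Absorbed flux (global mean): S(1−α)/4 = 163.0·0.18/4 = 7.335 W/m².
Balancing against σT⁴: T = (7.335/5.67×10⁻⁸)^(1/4) = 106.6 K.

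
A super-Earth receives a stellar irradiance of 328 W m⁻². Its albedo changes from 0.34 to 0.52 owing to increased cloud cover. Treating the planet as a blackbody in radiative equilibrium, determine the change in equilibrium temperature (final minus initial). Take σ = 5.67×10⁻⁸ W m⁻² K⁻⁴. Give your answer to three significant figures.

-13.5 kelvin

Before: T₁ = [328.0·0.66/(4σ)]^(1/4) = 175.8 K.
Final:   T₂ = [S(1−0.52)/(4σ)]^(1/4) = 162.3 K.
Change: 162.3 − 175.8 = -13.45 K.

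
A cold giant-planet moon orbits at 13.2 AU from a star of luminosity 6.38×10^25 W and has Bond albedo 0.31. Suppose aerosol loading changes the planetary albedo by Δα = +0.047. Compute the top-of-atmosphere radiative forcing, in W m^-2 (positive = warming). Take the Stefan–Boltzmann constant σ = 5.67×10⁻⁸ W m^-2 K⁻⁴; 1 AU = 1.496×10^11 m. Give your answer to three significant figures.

-0.0153 W m^-2

d = 13.2 × 1.496×10^11 m = 1.975×10^12 m.
Spreading L over a sphere of radius d: S = 6.38×10^25/(4π·1.97×10^12²) = 1.302 W m^-2.
The change in absorbed flux is Δ[S(1−α)/4] = −SΔα/4 = -0.01530 W m^-2.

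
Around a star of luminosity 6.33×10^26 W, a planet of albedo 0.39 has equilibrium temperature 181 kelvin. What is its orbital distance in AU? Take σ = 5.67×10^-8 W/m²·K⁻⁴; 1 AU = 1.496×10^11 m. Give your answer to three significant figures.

Energy balance gives S = 4σT⁴/(1−α) = 399.1 W/m².
From L = 4πd²S, d = √(6.33×10^26/(4π·399.1)) = 3.553×10^11 m = 2.375 AU.

2.37 AU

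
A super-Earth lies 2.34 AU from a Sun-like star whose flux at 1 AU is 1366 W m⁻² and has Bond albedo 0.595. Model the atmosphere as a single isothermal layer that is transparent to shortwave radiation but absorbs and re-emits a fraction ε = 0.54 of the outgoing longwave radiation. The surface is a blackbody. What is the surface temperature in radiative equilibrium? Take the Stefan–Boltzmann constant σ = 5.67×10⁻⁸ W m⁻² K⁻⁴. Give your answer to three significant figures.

By the inverse-square law, S = 1366/2.34² = 249.5 W m⁻².
Effective emission temperature (TOA balance): σT_e⁴ = S(1−α)/4 = 25.26 W m⁻² → T_e = 145.3 K.
Surface balance with a leaky layer gives σT_s⁴ = σT_e⁴·2/(2−ε), so T_s = T_e·[2/(2−0.54)]^(1/4) = 157.2 K.

157 kelvin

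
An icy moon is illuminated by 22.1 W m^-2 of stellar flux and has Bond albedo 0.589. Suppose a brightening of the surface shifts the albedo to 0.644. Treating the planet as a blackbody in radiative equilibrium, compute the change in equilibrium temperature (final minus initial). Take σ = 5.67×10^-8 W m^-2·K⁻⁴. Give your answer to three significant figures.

With α = 0.589, T₁ = 79.55 K.
Final:   T₂ = [S(1−0.644)/(4σ)]^(1/4) = 76.74 K.
ΔT = T₂ − T₁ = -2.806 K.

-2.81 kelvin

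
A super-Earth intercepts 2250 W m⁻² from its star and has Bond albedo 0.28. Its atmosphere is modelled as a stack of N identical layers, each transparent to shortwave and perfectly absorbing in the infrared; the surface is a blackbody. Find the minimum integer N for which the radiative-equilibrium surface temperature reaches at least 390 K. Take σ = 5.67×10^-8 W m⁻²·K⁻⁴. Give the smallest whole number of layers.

Top-of-atmosphere balance: σT_e⁴ = S(1−α)/4 = 405.0 W m⁻² → T_e = 290.7 K.
Need (N+1)T_e⁴ ≥ T_s⁴, i.e. N+1 ≥ (390/290.7)⁴ = 3.239.
The minimum whole number is N = 3.

3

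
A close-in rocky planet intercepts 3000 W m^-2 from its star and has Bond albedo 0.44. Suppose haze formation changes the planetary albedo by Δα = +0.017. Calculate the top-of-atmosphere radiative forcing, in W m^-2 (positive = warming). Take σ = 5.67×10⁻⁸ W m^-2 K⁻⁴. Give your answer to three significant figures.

The change in absorbed flux is Δ[S(1−α)/4] = −SΔα/4 = -12.75 W m^-2.

-12.8 W m^-2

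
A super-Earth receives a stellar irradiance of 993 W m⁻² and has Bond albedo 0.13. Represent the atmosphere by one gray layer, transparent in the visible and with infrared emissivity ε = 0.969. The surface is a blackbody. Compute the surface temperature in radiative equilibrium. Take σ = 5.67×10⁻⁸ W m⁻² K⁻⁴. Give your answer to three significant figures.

At the top of the atmosphere, σT_e⁴ = S(1−α)/4 = 216.0 W m⁻², giving T_e = 248.4 K.
Surface balance with a leaky layer gives σT_s⁴ = σT_e⁴·2/(2−ε), so T_s = T_e·[2/(2−0.969)]^(1/4) = 293.2 K.

293 K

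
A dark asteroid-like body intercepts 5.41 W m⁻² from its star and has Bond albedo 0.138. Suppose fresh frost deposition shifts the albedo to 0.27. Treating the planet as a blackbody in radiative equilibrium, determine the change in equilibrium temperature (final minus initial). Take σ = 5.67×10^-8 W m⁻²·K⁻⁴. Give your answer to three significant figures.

-2.74 K

Initial: T₁ = [S(1−0.138)/(4σ)]^(1/4) = 67.34 K.
With α = 0.27, T₂ = 64.60 K.
Change: 64.60 − 67.34 = -2.741 K.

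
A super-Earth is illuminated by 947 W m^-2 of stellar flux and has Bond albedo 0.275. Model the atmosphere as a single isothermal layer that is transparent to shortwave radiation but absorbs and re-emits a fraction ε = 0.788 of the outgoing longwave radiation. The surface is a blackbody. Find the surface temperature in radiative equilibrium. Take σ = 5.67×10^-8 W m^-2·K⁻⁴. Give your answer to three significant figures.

The planet radiates to space at T_e = [S(1−α)/(4σ)]^(1/4) = 234.6 K.
For a single slab of emissivity ε, T_s⁴ = 2T_e⁴/(2−ε); thus T_s = 234.6·(1.65)^(1/4) = 265.9 K.

266 K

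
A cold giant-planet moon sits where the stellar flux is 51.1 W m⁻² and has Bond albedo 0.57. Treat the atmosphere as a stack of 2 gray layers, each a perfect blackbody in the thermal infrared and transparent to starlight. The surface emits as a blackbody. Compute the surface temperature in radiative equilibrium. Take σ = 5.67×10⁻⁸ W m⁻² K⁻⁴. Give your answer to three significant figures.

131 kelvin

Top-of-atmosphere balance: σT_e⁴ = S(1−α)/4 = 5.493 W m⁻² → T_e = 99.21 K.
With N = 2 opaque layers, T_s = (N+1)^(1/4)·T_e = 3^(1/4)·99.21 = 130.6 K.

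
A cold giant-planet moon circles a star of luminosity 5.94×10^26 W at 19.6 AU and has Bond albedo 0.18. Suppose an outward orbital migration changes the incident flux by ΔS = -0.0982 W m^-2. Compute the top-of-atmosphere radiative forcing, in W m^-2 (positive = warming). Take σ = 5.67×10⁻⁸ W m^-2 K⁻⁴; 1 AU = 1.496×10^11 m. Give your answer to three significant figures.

-0.0201 W m^-2

Orbital distance: d = 19.6 AU = 2.932×10^12 m.
S = L/(4πd²) = 5.498 W m^-2.
TOA radiative forcing: ΔF = (1−α)ΔS/4 = 0.82·(-0.0982)/4 = -0.02013 W m^-2.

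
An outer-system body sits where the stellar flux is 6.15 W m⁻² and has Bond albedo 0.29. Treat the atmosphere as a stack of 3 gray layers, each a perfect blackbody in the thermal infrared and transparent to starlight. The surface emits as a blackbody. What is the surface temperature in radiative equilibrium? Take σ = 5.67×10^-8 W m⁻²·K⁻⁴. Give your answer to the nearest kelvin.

94 kelvin

OLR = S(1−α)/4 = 1.092 W m⁻²; the top layer radiates at T_e = 66.24 K.
For an N-layer opaque stack, T_s⁴ = (N+1)T_e⁴, hence T_s = (4)^(1/4)×66.24 K = 93.68 K.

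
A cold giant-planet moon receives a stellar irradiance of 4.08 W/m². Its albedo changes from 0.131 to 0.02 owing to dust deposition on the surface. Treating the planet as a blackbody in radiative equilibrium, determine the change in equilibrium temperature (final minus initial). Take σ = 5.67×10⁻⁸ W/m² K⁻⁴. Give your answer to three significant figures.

1.92 K

Initial: T₁ = [S(1−0.131)/(4σ)]^(1/4) = 62.88 K.
After:  T₂ = [4.080·0.98/(4σ)]^(1/4) = 64.80 K.
ΔT = T₂ − T₁ = 1.918 K.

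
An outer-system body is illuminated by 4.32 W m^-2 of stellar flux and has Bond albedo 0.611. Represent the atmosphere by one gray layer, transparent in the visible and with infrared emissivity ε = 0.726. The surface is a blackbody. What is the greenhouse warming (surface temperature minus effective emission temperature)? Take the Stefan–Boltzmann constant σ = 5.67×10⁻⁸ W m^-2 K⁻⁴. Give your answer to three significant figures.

6.23 kelvin

At the top of the atmosphere, σT_e⁴ = S(1−α)/4 = 0.4201 W m^-2, giving T_e = 52.17 K.
The surface balance (absorbed SW + ε·downward IR = σT_s⁴) with T_a⁴ = T_s⁴/2 reduces to T_s = T_e·[2/(2−ε)]^¼ = 58.40 K.
The atmosphere warms the surface by 6.227 K.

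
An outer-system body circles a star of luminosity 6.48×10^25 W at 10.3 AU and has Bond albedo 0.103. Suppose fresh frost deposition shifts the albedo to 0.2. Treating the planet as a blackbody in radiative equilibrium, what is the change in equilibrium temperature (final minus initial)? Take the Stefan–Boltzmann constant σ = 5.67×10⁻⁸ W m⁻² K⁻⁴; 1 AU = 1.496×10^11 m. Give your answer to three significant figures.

d = 10.3 × 1.496×10^11 m = 1.541×10^12 m.
Flux at the orbit: S = L/(4πd²) = 6.48×10^25/(4π·(1.54×10^12)²) = 2.172 W m⁻².
With α = 0.103, T₁ = 54.14 K.
After:  T₂ = [2.172·0.8/(4σ)]^(1/4) = 52.61 K.
Change: 52.61 − 54.14 = -1.527 K.

-1.53 K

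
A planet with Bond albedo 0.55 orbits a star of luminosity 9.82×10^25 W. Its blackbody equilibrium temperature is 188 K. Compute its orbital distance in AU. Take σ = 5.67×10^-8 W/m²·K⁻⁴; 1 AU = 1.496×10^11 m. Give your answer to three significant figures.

0.745 AU

The flux needed for this T is 4σT⁴/(1−0.55) = 629.6 W/m².
From L = 4πd²S, d = √(9.82×10^25/(4π·629.6)) = 1.114×10^11 m = 0.7447 AU.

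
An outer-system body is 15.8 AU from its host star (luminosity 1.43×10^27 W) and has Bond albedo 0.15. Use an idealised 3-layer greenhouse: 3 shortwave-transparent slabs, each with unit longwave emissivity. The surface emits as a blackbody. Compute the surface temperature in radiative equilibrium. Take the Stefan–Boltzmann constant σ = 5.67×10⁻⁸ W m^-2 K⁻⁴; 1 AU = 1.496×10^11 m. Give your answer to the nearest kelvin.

132 K

d = 15.8 × 1.496×10^11 m = 2.364×10^12 m.
Spreading L over a sphere of radius d: S = 1.43×10^27/(4π·2.36×10^12²) = 20.37 W m^-2.
The effective emission temperature is T_e = [S(1−α)/(4σ)]^¼ = 93.47 K.
For an N-layer opaque stack, T_s⁴ = (N+1)T_e⁴, hence T_s = (4)^(1/4)×93.47 K = 132.2 K.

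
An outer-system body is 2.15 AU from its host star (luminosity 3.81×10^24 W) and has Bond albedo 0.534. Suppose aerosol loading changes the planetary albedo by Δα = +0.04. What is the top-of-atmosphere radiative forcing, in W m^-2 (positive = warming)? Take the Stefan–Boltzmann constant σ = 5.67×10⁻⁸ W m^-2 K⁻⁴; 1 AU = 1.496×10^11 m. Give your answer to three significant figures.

Orbital distance: d = 2.15 AU = 3.216×10^11 m.
Flux at the orbit: S = L/(4πd²) = 3.81×10^24/(4π·(3.22×10^11)²) = 2.931 W m^-2.
TOA radiative forcing: ΔF = −S·Δα/4 = −2.931·(+0.04)/4 = -0.02931 W m^-2.

-0.0293 W m^-2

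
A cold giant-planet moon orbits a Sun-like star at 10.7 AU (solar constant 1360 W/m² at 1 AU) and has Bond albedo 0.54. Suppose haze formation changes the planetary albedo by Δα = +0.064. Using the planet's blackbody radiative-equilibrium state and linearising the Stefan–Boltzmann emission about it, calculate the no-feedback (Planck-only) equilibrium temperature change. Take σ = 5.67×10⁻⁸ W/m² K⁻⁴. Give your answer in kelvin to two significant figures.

-2.4 K

By the inverse-square law, S = 1360/10.7² = 11.88 W/m².
The baseline emission temperature is T_e = 70.06 K.
TOA radiative forcing: ΔF = −S·Δα/4 = −11.88·(+0.064)/4 = -0.1901 W/m².
The Planck feedback parameter is 4σT_e³ = 0.07799 W/m²/K.
ΔT₀ = ΔF/λ_P = -0.1901/0.07799 = -2.44 K.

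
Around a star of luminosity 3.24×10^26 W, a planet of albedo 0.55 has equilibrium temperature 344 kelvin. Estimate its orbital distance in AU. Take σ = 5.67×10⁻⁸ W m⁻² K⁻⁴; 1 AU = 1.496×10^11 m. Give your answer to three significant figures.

0.404 AU

Required flux: S = 4σT⁴/(1−α) = 7058 W m⁻².
Then d = [L/(4πS)]^(1/2) = 6.044×10^10 m, i.e. 0.4040 AU.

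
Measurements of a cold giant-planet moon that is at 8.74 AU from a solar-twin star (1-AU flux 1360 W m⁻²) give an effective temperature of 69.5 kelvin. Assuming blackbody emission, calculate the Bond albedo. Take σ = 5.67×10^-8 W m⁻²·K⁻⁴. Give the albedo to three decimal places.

Flux at the orbit: S = 1360/(8.74)² = 17.80 W m⁻².
Energy balance: S(1−α)/4 = σT⁴, so 1−α = 4σT⁴/S.
4σT⁴ = 4·5.67×10⁻⁸·(69.5)⁴ = 5.292 W m⁻².
1−α = 5.292/17.80 = 0.2972, so α = 0.7028.

0.703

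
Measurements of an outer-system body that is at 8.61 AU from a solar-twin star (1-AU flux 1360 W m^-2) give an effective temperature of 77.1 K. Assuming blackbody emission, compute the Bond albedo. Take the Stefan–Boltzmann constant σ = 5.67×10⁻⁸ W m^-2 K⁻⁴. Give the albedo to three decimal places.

0.563

By the inverse-square law, S = 1360/8.61² = 18.35 W m^-2.
Rearranging the radiative balance, α = 1 − 4σT⁴/S.
σT⁴ = 2.004 W m^-2, so 4σT⁴ = 8.014 W m^-2.
1−α = 8.014/18.35 = 0.4368, so α = 0.5632.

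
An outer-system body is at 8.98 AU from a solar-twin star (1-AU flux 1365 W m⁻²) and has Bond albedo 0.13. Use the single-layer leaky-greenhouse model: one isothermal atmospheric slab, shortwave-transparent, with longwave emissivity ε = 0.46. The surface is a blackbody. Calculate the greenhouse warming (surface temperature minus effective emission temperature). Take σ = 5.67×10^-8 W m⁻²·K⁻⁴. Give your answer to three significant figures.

6.06 K

Flux at the orbit: S = 1365/(8.98)² = 16.93 W m⁻².
At the top of the atmosphere, σT_e⁴ = S(1−α)/4 = 3.682 W m⁻², giving T_e = 89.77 K.
Surface balance with a leaky layer gives σT_s⁴ = σT_e⁴·2/(2−ε), so T_s = T_e·[2/(2−0.46)]^(1/4) = 95.83 K.
T_s − T_e = 95.83 − 89.77 = 6.061 K.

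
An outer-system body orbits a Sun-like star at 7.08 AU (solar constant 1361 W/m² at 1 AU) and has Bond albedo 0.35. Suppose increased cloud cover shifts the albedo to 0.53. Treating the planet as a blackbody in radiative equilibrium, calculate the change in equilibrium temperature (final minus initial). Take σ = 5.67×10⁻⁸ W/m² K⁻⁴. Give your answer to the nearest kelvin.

By the inverse-square law, S = 1361/7.08² = 27.15 W/m².
Before: T₁ = [27.15·0.65/(4σ)]^(1/4) = 93.92 K.
After:  T₂ = [27.15·0.47/(4σ)]^(1/4) = 86.61 K.
Change: 86.61 − 93.92 = -7.313 K.

-7 K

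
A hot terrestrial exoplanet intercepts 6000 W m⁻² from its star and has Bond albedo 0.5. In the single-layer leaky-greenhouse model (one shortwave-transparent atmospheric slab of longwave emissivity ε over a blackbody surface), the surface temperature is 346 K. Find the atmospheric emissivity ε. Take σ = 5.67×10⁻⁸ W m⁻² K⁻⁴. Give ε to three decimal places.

0.154

First, T_e = [6000·(1−0.5)/(4σ)]^(1/4) = 339.1 K.
T_s⁴ = T_e⁴·2/(2−ε) → ε = 2 − 2(T_e/T_s)⁴ = 2 − 2·(339.1/346)⁴ = 0.1541.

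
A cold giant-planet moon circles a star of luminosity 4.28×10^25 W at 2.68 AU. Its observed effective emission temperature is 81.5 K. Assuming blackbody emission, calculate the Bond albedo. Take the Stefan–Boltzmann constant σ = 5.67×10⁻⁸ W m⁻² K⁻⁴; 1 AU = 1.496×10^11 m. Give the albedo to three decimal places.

0.528

Orbital distance: d = 2.68 AU = 4.009×10^11 m.
Flux at the orbit: S = L/(4πd²) = 4.28×10^25/(4π·(4.01×10^11)²) = 21.19 W m⁻².
Energy balance: S(1−α)/4 = σT⁴, so 1−α = 4σT⁴/S.
σT⁴ = 2.502 W m⁻², so 4σT⁴ = 10.01 W m⁻².
1−α = 10.01/21.19 = 0.4723, so α = 0.5277.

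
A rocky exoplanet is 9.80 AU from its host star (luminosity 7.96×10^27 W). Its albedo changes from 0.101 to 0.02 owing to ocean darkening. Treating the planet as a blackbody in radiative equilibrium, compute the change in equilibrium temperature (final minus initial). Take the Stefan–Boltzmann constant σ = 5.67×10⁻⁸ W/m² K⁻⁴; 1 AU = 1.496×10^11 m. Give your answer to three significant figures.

Orbital distance: d = 9.80 AU = 1.466×10^12 m.
Flux at the orbit: S = L/(4πd²) = 7.96×10^27/(4π·(1.47×10^12)²) = 294.7 W/m².
Initial: T₁ = [S(1−0.101)/(4σ)]^(1/4) = 184.9 K.
After:  T₂ = [294.7·0.98/(4σ)]^(1/4) = 188.9 K.
ΔT = T₂ − T₁ = 4.031 K.

4.03 K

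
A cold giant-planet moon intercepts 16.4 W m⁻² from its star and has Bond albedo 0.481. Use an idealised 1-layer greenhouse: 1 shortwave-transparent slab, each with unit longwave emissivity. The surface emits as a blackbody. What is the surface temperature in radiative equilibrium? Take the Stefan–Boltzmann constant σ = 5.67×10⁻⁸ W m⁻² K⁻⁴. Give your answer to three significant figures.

The effective emission temperature is T_e = [S(1−α)/(4σ)]^¼ = 78.27 K.
Layer-by-layer balance gives σT_s⁴ = (N+1)σT_e⁴, so T_s = 2^¼·78.27 = 93.08 K.

93.1 K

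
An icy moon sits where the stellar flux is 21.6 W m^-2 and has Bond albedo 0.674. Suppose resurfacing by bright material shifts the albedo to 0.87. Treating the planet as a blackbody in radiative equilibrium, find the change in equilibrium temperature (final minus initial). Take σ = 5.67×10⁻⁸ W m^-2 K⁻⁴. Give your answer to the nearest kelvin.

-15 K

Before: T₁ = [21.60·0.326/(4σ)]^(1/4) = 74.65 K.
After:  T₂ = [21.60·0.13/(4σ)]^(1/4) = 59.32 K.
Change: 59.32 − 74.65 = -15.33 K.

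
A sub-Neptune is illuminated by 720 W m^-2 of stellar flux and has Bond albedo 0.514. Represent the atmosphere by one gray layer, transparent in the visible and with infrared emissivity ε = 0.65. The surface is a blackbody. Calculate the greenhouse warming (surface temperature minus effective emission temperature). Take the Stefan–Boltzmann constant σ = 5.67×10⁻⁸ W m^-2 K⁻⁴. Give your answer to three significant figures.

20.5 K

Effective emission temperature (TOA balance): σT_e⁴ = S(1−α)/4 = 87.48 W m^-2 → T_e = 198.2 K.
For a single slab of emissivity ε, T_s⁴ = 2T_e⁴/(2−ε); thus T_s = 198.2·(1.481)^(1/4) = 218.7 K.
Greenhouse warming: T_s − T_e = 20.46 K.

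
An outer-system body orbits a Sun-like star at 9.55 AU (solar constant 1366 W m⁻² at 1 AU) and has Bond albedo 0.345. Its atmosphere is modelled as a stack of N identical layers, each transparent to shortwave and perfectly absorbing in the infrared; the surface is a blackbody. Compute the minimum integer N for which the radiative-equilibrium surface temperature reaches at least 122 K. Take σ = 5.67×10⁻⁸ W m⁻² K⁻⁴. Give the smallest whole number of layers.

Irradiance scales as 1/d², so S = 1366 W m⁻² × (1/9.55)² = 14.98 W m⁻².
OLR = S(1−α)/4 = 2.453 W m⁻²; the top layer radiates at T_e = 81.10 K.
Since T_s⁴ = (N+1)T_e⁴, we need N ≥ (T_s/T_e)⁴ − 1 = 4.121.
The minimum whole number is N = 5.

5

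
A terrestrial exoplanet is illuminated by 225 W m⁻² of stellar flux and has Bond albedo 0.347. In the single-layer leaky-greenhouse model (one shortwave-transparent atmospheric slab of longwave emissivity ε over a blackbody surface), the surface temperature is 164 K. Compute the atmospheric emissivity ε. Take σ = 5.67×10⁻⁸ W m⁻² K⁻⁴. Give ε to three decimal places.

First, T_e = [225.0·(1−0.347)/(4σ)]^(1/4) = 159.5 K.
T_s⁴ = T_e⁴·2/(2−ε) → ε = 2 − 2(T_e/T_s)⁴ = 2 − 2·(159.5/164)⁴ = 0.2090.

0.209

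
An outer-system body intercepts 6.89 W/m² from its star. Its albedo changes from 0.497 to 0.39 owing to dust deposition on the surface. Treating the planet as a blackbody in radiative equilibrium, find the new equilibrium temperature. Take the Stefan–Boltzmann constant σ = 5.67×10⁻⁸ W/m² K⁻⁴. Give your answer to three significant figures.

65.6 kelvin

With the new albedo, S(1−α₂)/4 = 1.051 W/m², so T₂ = 65.61 K.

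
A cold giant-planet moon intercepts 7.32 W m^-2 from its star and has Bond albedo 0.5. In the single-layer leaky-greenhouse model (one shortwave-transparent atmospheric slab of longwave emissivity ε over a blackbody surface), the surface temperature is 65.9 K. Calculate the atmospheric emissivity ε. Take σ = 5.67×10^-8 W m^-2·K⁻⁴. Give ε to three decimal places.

TOA balance gives T_e = 63.38 K.
Since (2−ε)/2 = (T_e/T_s)⁴ = 0.8557, ε = 0.2887.

0.289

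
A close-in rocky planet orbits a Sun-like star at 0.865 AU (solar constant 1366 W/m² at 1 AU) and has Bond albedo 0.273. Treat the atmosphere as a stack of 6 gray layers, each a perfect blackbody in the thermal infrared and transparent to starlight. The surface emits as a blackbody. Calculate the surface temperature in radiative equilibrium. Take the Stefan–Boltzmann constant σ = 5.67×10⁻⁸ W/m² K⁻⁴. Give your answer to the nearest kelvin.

Irradiance scales as 1/d², so S = 1366 W/m² × (1/0.865)² = 1826 W/m².
OLR = S(1−α)/4 = 331.8 W/m²; the top layer radiates at T_e = 276.6 K.
For an N-layer opaque stack, T_s⁴ = (N+1)T_e⁴, hence T_s = (7)^(1/4)×276.6 K = 449.9 K.

450 kelvin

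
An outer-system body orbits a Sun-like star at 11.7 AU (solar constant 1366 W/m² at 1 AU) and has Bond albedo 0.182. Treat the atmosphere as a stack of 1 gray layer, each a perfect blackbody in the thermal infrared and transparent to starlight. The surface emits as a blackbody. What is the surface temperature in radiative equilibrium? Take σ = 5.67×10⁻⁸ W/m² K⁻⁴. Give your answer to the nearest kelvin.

Irradiance scales as 1/d², so S = 1366 W/m² × (1/11.7)² = 9.979 W/m².
The effective emission temperature is T_e = [S(1−α)/(4σ)]^¼ = 77.45 K.
With N = 1 opaque layers, T_s = (N+1)^(1/4)·T_e = 2^(1/4)·77.45 = 92.11 K.

92 kelvin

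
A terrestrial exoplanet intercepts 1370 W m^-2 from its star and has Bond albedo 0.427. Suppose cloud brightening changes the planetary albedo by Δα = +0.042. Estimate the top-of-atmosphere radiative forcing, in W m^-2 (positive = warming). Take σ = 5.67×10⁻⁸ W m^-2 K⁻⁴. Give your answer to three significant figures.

ΔF = −(S/4)Δα = −(1370/4)×(+0.042) = -14.39 W m^-2.

-14.4 W m^-2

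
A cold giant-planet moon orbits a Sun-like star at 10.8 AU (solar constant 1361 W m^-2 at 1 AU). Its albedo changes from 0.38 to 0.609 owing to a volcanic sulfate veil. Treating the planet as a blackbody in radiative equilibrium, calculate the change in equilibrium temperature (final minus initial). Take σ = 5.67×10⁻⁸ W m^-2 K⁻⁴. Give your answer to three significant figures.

Irradiance scales as 1/d², so S = 1361 W m^-2 × (1/10.8)² = 11.67 W m^-2.
Initial: T₁ = [S(1−0.38)/(4σ)]^(1/4) = 75.15 K.
With α = 0.609, T₂ = 66.97 K.
ΔT = T₂ − T₁ = -8.181 K.

-8.18 kelvin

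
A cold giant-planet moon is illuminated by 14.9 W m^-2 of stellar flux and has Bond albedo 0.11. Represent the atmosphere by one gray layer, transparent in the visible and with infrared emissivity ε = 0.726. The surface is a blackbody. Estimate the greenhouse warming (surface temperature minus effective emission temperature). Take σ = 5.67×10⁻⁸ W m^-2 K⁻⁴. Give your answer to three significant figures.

The planet radiates to space at T_e = [S(1−α)/(4σ)]^(1/4) = 87.44 K.
For a single slab of emissivity ε, T_s⁴ = 2T_e⁴/(2−ε); thus T_s = 87.44·(1.57)^(1/4) = 97.88 K.
Greenhouse warming: T_s − T_e = 10.44 K.

10.4 K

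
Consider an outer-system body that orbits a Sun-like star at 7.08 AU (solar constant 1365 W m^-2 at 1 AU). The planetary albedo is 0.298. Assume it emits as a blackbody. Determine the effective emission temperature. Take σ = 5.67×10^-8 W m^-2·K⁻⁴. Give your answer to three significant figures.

95.8 K

Irradiance scales as 1/d², so S = 1365 W m^-2 × (1/7.08)² = 27.23 W m^-2.
Absorbed flux (global mean): S(1−α)/4 = 27.23·0.702/4 = 4.779 W m^-2.
Set σT⁴ = 4.779 → T = (4.779/σ)^(1/4) = 95.82 K.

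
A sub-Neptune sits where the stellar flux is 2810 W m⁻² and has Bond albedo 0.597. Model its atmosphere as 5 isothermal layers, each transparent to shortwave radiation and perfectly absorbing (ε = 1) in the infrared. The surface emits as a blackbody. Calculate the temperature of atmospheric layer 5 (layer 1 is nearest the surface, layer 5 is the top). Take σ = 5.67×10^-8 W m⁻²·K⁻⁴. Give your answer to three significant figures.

OLR = S(1−α)/4 = 283.1 W m⁻²; the top layer radiates at T_e = 265.8 K.
The net upward flux σT_e⁴ is constant between every pair of levels, so T_k⁴ = (N+1−k)T_e⁴.
T_5 = (1)^(1/4)·265.8 = 265.8 K.

266 K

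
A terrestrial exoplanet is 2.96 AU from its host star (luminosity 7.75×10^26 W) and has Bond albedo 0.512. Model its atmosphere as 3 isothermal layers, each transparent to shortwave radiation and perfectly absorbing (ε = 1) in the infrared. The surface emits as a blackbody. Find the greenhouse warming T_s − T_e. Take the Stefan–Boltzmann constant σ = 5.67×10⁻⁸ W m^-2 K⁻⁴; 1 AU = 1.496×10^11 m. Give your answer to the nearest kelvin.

d = 2.96 × 1.496×10^11 m = 4.428×10^11 m.
Flux at the orbit: S = L/(4πd²) = 7.75×10^26/(4π·(4.43×10^11)²) = 314.5 W m^-2.
Top-of-atmosphere balance: σT_e⁴ = S(1−α)/4 = 38.37 W m^-2 → T_e = 161.3 K.
Surface: T_s = (4)^¼·T_e = 228.1 K.
So the greenhouse effect raises the surface by 228.1 − 161.3 = 66.81 K.

67 K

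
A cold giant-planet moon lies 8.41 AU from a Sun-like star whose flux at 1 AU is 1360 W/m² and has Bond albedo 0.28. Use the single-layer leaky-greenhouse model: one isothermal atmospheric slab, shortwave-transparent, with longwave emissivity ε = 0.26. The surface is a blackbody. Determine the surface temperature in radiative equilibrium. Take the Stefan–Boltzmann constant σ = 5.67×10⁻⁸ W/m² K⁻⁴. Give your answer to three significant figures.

91.5 K

Flux at the orbit: S = 1360/(8.41)² = 19.23 W/m².
Effective emission temperature (TOA balance): σT_e⁴ = S(1−α)/4 = 3.461 W/m² → T_e = 88.39 K.
For a single slab of emissivity ε, T_s⁴ = 2T_e⁴/(2−ε); thus T_s = 88.39·(1.149)^(1/4) = 91.52 K.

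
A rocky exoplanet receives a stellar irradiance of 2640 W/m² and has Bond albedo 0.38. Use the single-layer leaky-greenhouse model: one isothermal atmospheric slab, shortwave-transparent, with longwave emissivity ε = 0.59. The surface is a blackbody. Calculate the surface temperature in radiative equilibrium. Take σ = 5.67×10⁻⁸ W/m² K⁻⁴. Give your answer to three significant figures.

318 K

Effective emission temperature (TOA balance): σT_e⁴ = S(1−α)/4 = 409.2 W/m² → T_e = 291.5 K.
The surface balance (absorbed SW + ε·downward IR = σT_s⁴) with T_a⁴ = T_s⁴/2 reduces to T_s = T_e·[2/(2−ε)]^¼ = 318.1 K.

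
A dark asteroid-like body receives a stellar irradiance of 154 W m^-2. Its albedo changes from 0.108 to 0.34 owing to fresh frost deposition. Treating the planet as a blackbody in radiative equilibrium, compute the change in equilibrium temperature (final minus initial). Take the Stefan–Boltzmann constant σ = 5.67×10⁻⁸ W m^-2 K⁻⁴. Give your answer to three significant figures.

-11.4 K

With α = 0.108, T₁ = 156.9 K.
With α = 0.34, T₂ = 145.5 K.
ΔT = T₂ − T₁ = -11.38 K.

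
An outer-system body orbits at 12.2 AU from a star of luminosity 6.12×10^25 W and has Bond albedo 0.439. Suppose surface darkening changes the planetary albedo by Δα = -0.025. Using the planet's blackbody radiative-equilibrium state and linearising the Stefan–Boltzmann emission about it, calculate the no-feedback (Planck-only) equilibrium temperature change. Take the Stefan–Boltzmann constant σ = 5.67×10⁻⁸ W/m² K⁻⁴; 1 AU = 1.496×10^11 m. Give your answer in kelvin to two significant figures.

0.49 kelvin

d = 12.2 × 1.496×10^11 m = 1.825×10^12 m.
Flux at the orbit: S = L/(4πd²) = 6.12×10^25/(4π·(1.83×10^12)²) = 1.462 W/m².
The baseline emission temperature is T_e = 43.61 K.
The change in absorbed flux is Δ[S(1−α)/4] = −SΔα/4 = 0.009138 W/m².
The Planck feedback parameter is 4σT_e³ = 0.01881 W/m²/K.
ΔT₀ = ΔF/λ_P = 0.009138/0.01881 = 0.486 K.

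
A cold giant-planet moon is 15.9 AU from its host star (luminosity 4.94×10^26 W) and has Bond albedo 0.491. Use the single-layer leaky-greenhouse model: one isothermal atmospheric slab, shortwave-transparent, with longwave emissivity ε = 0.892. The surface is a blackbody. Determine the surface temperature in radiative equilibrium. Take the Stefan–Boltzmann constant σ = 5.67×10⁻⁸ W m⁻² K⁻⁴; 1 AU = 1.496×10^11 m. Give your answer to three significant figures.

72.8 kelvin

Orbital distance: d = 15.9 AU = 2.379×10^12 m.
Spreading L over a sphere of radius d: S = 4.94×10^26/(4π·2.38×10^12²) = 6.948 W m⁻².
At the top of the atmosphere, σT_e⁴ = S(1−α)/4 = 0.8841 W m⁻², giving T_e = 62.84 K.
Surface balance with a leaky layer gives σT_s⁴ = σT_e⁴·2/(2−ε), so T_s = T_e·[2/(2−0.892)]^(1/4) = 72.84 K.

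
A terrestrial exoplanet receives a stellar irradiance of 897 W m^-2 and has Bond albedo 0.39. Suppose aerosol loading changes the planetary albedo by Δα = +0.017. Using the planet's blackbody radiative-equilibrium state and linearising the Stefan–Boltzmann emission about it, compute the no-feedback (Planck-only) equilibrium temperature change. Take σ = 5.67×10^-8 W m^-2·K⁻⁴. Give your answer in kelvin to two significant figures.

Reference equilibrium: T_e = [S(1−α)/(4σ)]^(1/4) = 221.6 K.
ΔF = −(S/4)Δα = −(897.0/4)×(+0.017) = -3.812 W m^-2.
Planck response: λ_P = 4σT_e³ = 4·5.67×10⁻⁸·(221.6)³ = 2.469 W m^-2/K.
Hence the no-feedback warming is ΔF/(4σT_e³) = -1.54 K.

-1.5 kelvin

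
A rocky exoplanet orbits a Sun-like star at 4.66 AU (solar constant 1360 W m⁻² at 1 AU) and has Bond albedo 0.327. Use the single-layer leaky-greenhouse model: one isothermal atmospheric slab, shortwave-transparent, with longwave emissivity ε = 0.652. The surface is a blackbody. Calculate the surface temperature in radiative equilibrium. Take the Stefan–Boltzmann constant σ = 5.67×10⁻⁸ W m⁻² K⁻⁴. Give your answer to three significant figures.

129 K

Irradiance scales as 1/d², so S = 1360 W m⁻² × (1/4.66)² = 62.63 W m⁻².
The planet radiates to space at T_e = [S(1−α)/(4σ)]^(1/4) = 116.8 K.
The surface balance (absorbed SW + ε·downward IR = σT_s⁴) with T_a⁴ = T_s⁴/2 reduces to T_s = T_e·[2/(2−ε)]^¼ = 128.9 K.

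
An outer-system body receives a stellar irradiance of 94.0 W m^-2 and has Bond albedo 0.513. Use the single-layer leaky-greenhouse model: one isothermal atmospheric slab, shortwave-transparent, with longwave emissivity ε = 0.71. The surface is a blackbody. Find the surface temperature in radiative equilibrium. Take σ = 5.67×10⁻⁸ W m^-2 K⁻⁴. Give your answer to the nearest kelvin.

Effective emission temperature (TOA balance): σT_e⁴ = S(1−α)/4 = 11.44 W m^-2 → T_e = 119.2 K.
Surface balance with a leaky layer gives σT_s⁴ = σT_e⁴·2/(2−ε), so T_s = T_e·[2/(2−0.71)]^(1/4) = 133.0 K.

133 kelvin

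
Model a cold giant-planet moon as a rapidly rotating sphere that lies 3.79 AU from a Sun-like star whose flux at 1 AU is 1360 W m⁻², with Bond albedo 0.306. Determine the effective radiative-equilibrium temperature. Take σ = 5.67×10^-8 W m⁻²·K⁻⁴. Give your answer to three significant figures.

130 K

Flux at the orbit: S = 1360/(3.79)² = 94.68 W m⁻².
The planet absorbs (1−α)S over its disc πR² and re-emits over 4πR², so the mean absorbed flux is (1−0.306)·94.68/4 = 16.43 W m⁻².
Set σT⁴ = 16.43 → T = (16.43/σ)^(1/4) = 130.5 K.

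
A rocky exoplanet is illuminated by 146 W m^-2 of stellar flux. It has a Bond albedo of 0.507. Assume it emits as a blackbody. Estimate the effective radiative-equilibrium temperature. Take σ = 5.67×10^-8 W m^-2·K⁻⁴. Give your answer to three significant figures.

The planet absorbs (1−α)S over its disc πR² and re-emits over 4πR², so the mean absorbed flux is (1−0.507)·146.0/4 = 17.99 W m^-2.
Set σT⁴ = 17.99 → T = (17.99/σ)^(1/4) = 133.5 K.

133 K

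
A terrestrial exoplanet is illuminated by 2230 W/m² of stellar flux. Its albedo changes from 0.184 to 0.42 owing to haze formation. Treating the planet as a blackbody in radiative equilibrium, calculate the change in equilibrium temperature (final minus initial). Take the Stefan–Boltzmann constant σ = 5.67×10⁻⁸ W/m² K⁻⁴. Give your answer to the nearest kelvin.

With α = 0.184, T₁ = 299.3 K.
Final:   T₂ = [S(1−0.42)/(4σ)]^(1/4) = 274.8 K.
ΔT = T₂ − T₁ = -24.48 K.

-24 K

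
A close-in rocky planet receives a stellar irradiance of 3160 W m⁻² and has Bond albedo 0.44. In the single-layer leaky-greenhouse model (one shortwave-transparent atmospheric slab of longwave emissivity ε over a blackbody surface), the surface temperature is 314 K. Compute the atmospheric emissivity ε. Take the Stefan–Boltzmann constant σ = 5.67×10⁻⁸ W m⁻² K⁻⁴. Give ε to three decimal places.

First, T_e = [3160·(1−0.44)/(4σ)]^(1/4) = 297.2 K.
Since (2−ε)/2 = (T_e/T_s)⁴ = 0.8026, ε = 0.3947.

0.395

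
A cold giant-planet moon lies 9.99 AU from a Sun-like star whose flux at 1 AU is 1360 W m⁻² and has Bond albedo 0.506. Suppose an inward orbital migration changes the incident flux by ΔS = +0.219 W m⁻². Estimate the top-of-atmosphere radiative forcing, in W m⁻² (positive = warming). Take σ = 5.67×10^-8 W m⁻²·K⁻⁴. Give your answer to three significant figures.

Flux at the orbit: S = 1360/(9.99)² = 13.63 W m⁻².
Only a fraction (1−α) is absorbed and it's spread over 4πR², so ΔF = (1−α)ΔS/4 = 0.02705 W m⁻².

0.0270 W m⁻²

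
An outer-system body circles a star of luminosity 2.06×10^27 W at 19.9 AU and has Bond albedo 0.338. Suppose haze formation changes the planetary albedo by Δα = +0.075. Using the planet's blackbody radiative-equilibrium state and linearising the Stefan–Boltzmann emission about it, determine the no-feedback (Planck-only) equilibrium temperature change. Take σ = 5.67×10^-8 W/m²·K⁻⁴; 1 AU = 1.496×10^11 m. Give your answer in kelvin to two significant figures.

-2.4 kelvin

d = 19.9 × 1.496×10^11 m = 2.977×10^12 m.
S = L/(4πd²) = 18.50 W/m².
Unperturbed T_e = [18.50·(1−0.338)/(4σ)]^¼ = 85.72 K.
The change in absorbed flux is Δ[S(1−α)/4] = −SΔα/4 = -0.3468 W/m².
Linearising σT⁴ gives d(σT⁴)/dT = 4σT_e³ = 0.1428 W/m² per K.
So ΔT₀ = -0.3468/0.1428 = -2.43 K.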